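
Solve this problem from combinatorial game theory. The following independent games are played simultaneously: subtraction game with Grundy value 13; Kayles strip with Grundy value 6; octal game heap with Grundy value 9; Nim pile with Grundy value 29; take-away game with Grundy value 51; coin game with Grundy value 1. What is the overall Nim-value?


By the Sprague-Grundy theorem, the Grundy value of a sum of games is the XOR of individual Grundy values.
subtraction game: Grundy value = 13. Running XOR: 0 XOR 13 = 13
Kayles strip: Grundy value = 6. Running XOR: 13 XOR 6 = 11
octal game heap: Grundy value = 9. Running XOR: 11 XOR 9 = 2
Nim pile: Grundy value = 29. Running XOR: 2 XOR 29 = 31
take-away game: Grundy value = 51. Running XOR: 31 XOR 51 = 44
coin game: Grundy value = 1. Running XOR: 44 XOR 1 = 45
The combined Grundy value is 45.

45


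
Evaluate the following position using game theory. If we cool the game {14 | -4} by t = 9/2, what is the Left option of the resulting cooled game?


Original game: {14 | -4} (a switch {a | b} with a > b).
Cooling by t (for t below the temperature (a - b)/2 = 9) taxes each move by t: {a | b} cooled by t is {a - t | b + t}.
Cooling amount: t = 9/2
Cooled Left option: 14 - 9/2 = 19/2
Cooled Right option: -4 + 9/2 = 1/2
Cooled game: {19/2 | 1/2}
Left option = 19/2

19/2


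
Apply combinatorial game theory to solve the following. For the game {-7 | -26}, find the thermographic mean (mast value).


Game = {-7 | -26}, a switch {a | b} with numbers a > b.
Its thermograph has left wall a - t and right wall b + t, which meet at t = (a - b)/2, where both equal (a + b)/2. So the mast (mean value) is at (a + b)/2.
Mean = (-7 + (-26))/2 = -33/2 = -33/2

-33/2


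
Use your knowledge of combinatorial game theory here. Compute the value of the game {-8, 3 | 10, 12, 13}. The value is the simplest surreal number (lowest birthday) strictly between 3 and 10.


Left options: {-8, 3}, max = 3
Right options: {10, 12, 13}, min = 10
All options are numbers and max(Left) < min(Right), so by the simplicity theorem the value is the simplest (earliest-born) number strictly between 3 and 10.
Integers 4 through 9 all lie strictly between 3 and 10.
Among integers, the simplest (lowest birthday = smallest |n|; 0 is born on day 0, +-n on day n) is 4.
No non-integer in the interval can be simpler: if x is a non-integer in the interval, then floor(x) or ceil(x) also lies in the interval (the interval contains an integer), and both are proper prefixes of x's sign expansion, i.e. born earlier. So the game value is 4.
Game value = 4

4


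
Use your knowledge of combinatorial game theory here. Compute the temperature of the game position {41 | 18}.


The game is {41 | 18}, a switch {a | b} with numbers a > b.
Cooling {a | b} by t gives {a - t | b + t}, which stops being hot when a - t = b + t, i.e. at t = (a - b)/2. So the temperature of a switch is (a - b)/2.
Temperature = (Left option - Right option) / 2
= (41 - (18)) / 2
= 23 / 2
= 23/2

23/2


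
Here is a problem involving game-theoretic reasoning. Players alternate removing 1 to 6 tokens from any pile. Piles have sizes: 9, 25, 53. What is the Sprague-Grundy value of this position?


Subtraction set: {1, 2, 3, 4, 5, 6}
For this subtraction set, G(n) = n mod 7 (period = max + 1 = 7).
Pile 1 (size 9): G(9) = 9 mod 7 = 2
Pile 2 (size 25): G(25) = 25 mod 7 = 4
Pile 3 (size 53): G(53) = 53 mod 7 = 4
Total Grundy value = XOR of all: 2 XOR 4 XOR 4 = 2

2


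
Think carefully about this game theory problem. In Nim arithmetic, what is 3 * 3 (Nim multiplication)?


Nim multiplication is bilinear over XOR: (u XOR v) * w = (u*w) XOR (v*w).
So we split each operand into its bit components and XOR the pairwise Nim products.
3 = 1 + 2 (as XOR of powers of 2).
3 = 1 + 2 (as XOR of powers of 2).
Using the standard Nim-product table on single bits:
  2*2 = 3,   2*4 = 8,   2*8 = 12,
  4*4 = 6,   4*8 = 11,  8*8 = 13,
and  1*x = x (identity), k*l = l*k (commutative).
Pairwise Nim products:
  1 * 1 = 1
  1 * 2 = 2
  2 * 1 = 2
  2 * 2 = 3
XOR them: 1 XOR 2 XOR 2 XOR 3 = 2.
Result: 3 * 3 = 2 (in Nim).

2


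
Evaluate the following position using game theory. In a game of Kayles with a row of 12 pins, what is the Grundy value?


Kayles: a move removes 1 or 2 adjacent pins from a contiguous row.
Removing pins from a row of k leaves two independent rows (a, b) with a + b = k - 1 (one pin) or a + b = k - 2 (two pins); an end removal gives a = 0.
By Sprague-Grundy, G(k) = mex{ G(a) XOR G(b) } over all these splits. G(0) = 0.
G(1): splits (0,0):0^0=0 -> mex({0}) = 1
G(2): splits (0,1):0^1=1 (0,0):0^0=0 -> mex({0, 1}) = 2
G(3): splits (0,2):0^2=2 (1,1):1^1=0 (0,1):0^1=1 -> mex({0, 1, 2}) = 3
G(4): splits (0,3):0^3=3 (1,2):1^2=3 (0,2):0^2=2 (1,1):1^1=0 -> mex({0, 2, 3}) = 1
G(5): splits (0,4):0^1=1 (1,3):1^3=2 (2,2):2^2=0 (0,3):0^3=3 (1,2):1^2=3 -> mex({0, 1, 2, 3}) = 4
G(6) = mex({0, 1, 2, 4}) = 3
G(7) = mex({0, 1, 3, 4, 5}) = 2
G(8) = mex({0, 2, 3, 5, 6}) = 1
G(9) = mex({0, 1, 2, 3, 6, 7}) = 4
G(10) = mex({0, 1, 3, 4, 5, 7}) = 2
G(11) = mex({0, 1, 2, 3, 4, 5}) = 6
G(12) = mex({0, 1, 2, 3, 5, 6, 7}) = 4
Therefore G(12) = 4.

4


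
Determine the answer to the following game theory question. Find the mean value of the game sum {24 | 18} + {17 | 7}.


G1 = {24 | 18}, G2 = {17 | 7}
Each is a switch {a | b} with numbers a > b; its mean value is (a + b)/2, and mean value is additive over game sums: m(G1 + G2) = m(G1) + m(G2).
Mean of G1 = (24 + (18))/2 = 42/2 = 21
Mean of G2 = (17 + (7))/2 = 24/2 = 12
Mean of G1 + G2 = 21 + 12 = 33

33


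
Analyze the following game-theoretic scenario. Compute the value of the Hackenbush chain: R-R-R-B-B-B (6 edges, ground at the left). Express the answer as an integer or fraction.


Edges (from ground): R-R-R-B-B-B
By Berlekamp's sign-expansion rule, a Blue-Red Hackenbush stalk has the value of the surreal number whose sign sequence is the edge sequence with B -> + and R -> -.
Sign sequence: ---+++
Trace the sign expansion in the surreal number tree, starting from 0:
Edge 1: R (sign -) -> bounds (-inf, 0), value = -1
Edge 2: R (sign -) -> bounds (-inf, -1), value = -2
Edge 3: R (sign -) -> bounds (-inf, -2), value = -3
Edge 4: B (sign +) -> bounds (-3, -2), value = -5/2
Edge 5: B (sign +) -> bounds (-5/2, -2), value = -9/4
Edge 6: B (sign +) -> bounds (-9/4, -2), value = -17/8
Game value = -17/8

-17/8


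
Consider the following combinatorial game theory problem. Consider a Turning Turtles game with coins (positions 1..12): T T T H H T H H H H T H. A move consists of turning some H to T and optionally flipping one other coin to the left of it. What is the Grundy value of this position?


Coins: T T T H H T H H H H T H
Key fact: a single head at position k behaves exactly like a Nim heap of size k (turning it to T and optionally flipping a coin at j < k corresponds to moving the heap from k to j, or to 0), and heads combine as a disjunctive sum (two heads at the same place would cancel, matching j XOR j = 0). So the Nim-value is the XOR of the 1-indexed positions of the heads.
Face-up positions (1-indexed): [4, 5, 7, 8, 9, 10, 12]
XOR 0 with 4: 0 XOR 4 = 4
XOR 4 with 5: 4 XOR 5 = 1
XOR 1 with 7: 1 XOR 7 = 6
XOR 6 with 8: 6 XOR 8 = 14
XOR 14 with 9: 14 XOR 9 = 7
XOR 7 with 10: 7 XOR 10 = 13
XOR 13 with 12: 13 XOR 12 = 1
Nim-value = 1

1


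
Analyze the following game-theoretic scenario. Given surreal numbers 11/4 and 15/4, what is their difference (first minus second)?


x = 11/4, y = 15/4
Converting to common denominator: 4
x = 11/4, y = 15/4
x - y = 11/4 - 15/4 = -1

-1


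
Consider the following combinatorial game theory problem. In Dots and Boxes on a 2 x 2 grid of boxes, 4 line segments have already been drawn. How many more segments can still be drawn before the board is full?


Grid: 2 x 2 boxes, i.e. 3 rows and 3 columns of dots.
Horizontal edges: (rows + 1) * cols = 3 * 2 = 6
Vertical edges: rows * (cols + 1) = 2 * 3 = 6
Total edges: 6 + 6 = 12
Edges drawn: 4
Remaining: 12 - 4 = 8

8


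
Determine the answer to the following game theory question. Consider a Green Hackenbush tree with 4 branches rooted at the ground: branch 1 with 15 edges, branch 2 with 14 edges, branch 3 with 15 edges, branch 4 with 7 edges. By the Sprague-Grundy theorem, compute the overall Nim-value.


The tree has 4 branches from the ground vertex.
In Green Hackenbush, the Nim-value of a simple path of length k is k.
Branch 1: length 15, Nim-value = 15
Branch 2: length 14, Nim-value = 14
Branch 3: length 15, Nim-value = 15
Branch 4: length 7, Nim-value = 7
Total Nim-value = XOR of all branch values:
0 XOR 15 = 15
15 XOR 14 = 1
1 XOR 15 = 14
14 XOR 7 = 9
Nim-value of the tree = 9

9


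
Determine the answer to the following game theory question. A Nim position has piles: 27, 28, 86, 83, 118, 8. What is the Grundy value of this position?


We need the XOR (exclusive or) of all pile sizes.
After XOR-ing pile 1 (size 27): 0 XOR 27 = 27
After XOR-ing pile 2 (size 28): 27 XOR 28 = 7
After XOR-ing pile 3 (size 86): 7 XOR 86 = 81
After XOR-ing pile 4 (size 83): 81 XOR 83 = 2
After XOR-ing pile 5 (size 118): 2 XOR 118 = 116
After XOR-ing pile 6 (size 8): 116 XOR 8 = 124
The Nim-value of this position is 124.

124


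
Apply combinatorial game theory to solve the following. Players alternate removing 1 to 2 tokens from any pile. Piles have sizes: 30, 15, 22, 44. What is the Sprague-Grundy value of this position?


Subtraction set: {1, 2}
For this subtraction set, G(n) = n mod 3 (period = max + 1 = 3).
Pile 1 (size 30): G(30) = 30 mod 3 = 0
Pile 2 (size 15): G(15) = 15 mod 3 = 0
Pile 3 (size 22): G(22) = 22 mod 3 = 1
Pile 4 (size 44): G(44) = 44 mod 3 = 2
Total Grundy value = XOR of all: 0 XOR 0 XOR 1 XOR 2 = 3

3


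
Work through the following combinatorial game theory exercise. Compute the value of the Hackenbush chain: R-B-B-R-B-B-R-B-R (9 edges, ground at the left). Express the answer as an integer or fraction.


Edges (from ground): R-B-B-R-B-B-R-B-R
By Berlekamp's sign-expansion rule, a Blue-Red Hackenbush stalk has the value of the surreal number whose sign sequence is the edge sequence with B -> + and R -> -.
Sign sequence: -++-++-+-
Trace the sign expansion in the surreal number tree, starting from 0:
Edge 1: R (sign -) -> bounds (-inf, 0), value = -1
Edge 2: B (sign +) -> bounds (-1, 0), value = -1/2
Edge 3: B (sign +) -> bounds (-1/2, 0), value = -1/4
Edge 4: R (sign -) -> bounds (-1/2, -1/4), value = -3/8
Edge 5: B (sign +) -> bounds (-3/8, -1/4), value = -5/16
Edge 6: B (sign +) -> bounds (-5/16, -1/4), value = -9/32
Edge 7: R (sign -) -> bounds (-5/16, -9/32), value = -19/64
Edge 8: B (sign +) -> bounds (-19/64, -9/32), value = -37/128
Edge 9: R (sign -) -> bounds (-19/64, -37/128), value = -75/256
Game value = -75/256

-75/256


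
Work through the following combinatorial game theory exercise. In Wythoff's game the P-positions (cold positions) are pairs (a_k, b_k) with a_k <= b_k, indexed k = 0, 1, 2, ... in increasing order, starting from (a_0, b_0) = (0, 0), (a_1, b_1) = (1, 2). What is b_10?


By Wythoff's theorem, a_k = floor(k * phi) and b_k = floor(k * phi^2) = a_k + k, where phi = (1 + sqrt(5))/2 is the golden ratio.
phi = (1 + sqrt(5))/2 = 1.618034
phi^2 = phi + 1 = 2.618034
k = 10
k * phi^2 = 10 * 2.618034 = 26.180340
b_10 = floor(k * phi^2) = 26 (check: a_10 + k = 16 + 10 = 26)

26


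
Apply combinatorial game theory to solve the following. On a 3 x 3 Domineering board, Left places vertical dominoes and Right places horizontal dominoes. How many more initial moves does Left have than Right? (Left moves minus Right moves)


Board is 3 x 3 (rows x cols).
Left (vertical) placements: (rows-1) * cols = 2 * 3 = 6
Right (horizontal) placements: rows * (cols-1) = 3 * 2 = 6
Advantage = Left - Right = 6 - 6 = 0

0


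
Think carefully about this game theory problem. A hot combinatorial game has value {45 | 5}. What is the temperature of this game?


The game is {45 | 5}, a switch {a | b} with numbers a > b.
Cooling {a | b} by t gives {a - t | b + t}, which stops being hot when a - t = b + t, i.e. at t = (a - b)/2. So the temperature of a switch is (a - b)/2.
Temperature = (Left option - Right option) / 2
= (45 - (5)) / 2
= 40 / 2
= 20

20


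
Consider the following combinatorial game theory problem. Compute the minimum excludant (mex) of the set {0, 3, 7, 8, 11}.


Set = {0, 3, 7, 8, 11}
0 is in the set.
1 is NOT in the set. This is the mex.
mex = 1

1


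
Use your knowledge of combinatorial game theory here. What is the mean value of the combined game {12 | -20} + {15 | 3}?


G1 = {12 | -20}, G2 = {15 | 3}
Each is a switch {a | b} with numbers a > b; its mean value is (a + b)/2, and mean value is additive over game sums: m(G1 + G2) = m(G1) + m(G2).
Mean of G1 = (12 + (-20))/2 = -8/2 = -4
Mean of G2 = (15 + (3))/2 = 18/2 = 9
Mean of G1 + G2 = -4 + 9 = 5

5


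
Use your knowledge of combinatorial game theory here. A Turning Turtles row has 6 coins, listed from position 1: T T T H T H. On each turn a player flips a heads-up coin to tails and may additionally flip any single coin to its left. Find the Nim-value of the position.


Coins: T T T H T H
Key fact: a single head at position k behaves exactly like a Nim heap of size k (turning it to T and optionally flipping a coin at j < k corresponds to moving the heap from k to j, or to 0), and heads combine as a disjunctive sum (two heads at the same place would cancel, matching j XOR j = 0). So the Nim-value is the XOR of the 1-indexed positions of the heads.
Face-up positions (1-indexed): [4, 6]
XOR 0 with 4: 0 XOR 4 = 4
XOR 4 with 6: 4 XOR 6 = 2
Nim-value = 2

2


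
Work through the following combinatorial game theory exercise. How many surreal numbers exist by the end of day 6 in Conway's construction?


Day 0: {|} = 0 is born. Count = 1.
Day n: the number of surreal numbers born by day n is 2^(n+1) - 1.
By day 0: 2^1 - 1 = 1
By day 1: 2^2 - 1 = 3
By day 2: 2^3 - 1 = 7
By day 3: 2^4 - 1 = 15
By day 4: 2^5 - 1 = 31
By day 5: 2^6 - 1 = 63
By day 6: 2^7 - 1 = 127
By day 6: 127 surreal numbers.

127


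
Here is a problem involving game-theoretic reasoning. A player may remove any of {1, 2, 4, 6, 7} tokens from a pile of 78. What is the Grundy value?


The subtraction set is S = {1, 2, 4, 6, 7}.
G(k) = mex{ G(k - s) : s in S, s <= k }. We compute iteratively: G(0) = 0.
G(1) = mex({0}) = 1
G(2) = mex({0, 1}) = 2
G(3) = mex({1, 2}) = 0
G(4) = mex({0, 2}) = 1
G(5) = mex({0, 1}) = 2
G(6) = mex({0, 1, 2}) = 3
G(7) = mex({0, 1, 2, 3}) = 4
G(8) = mex({1, 2, 3, 4}) = 0
G(9) = mex({0, 2, 4}) = 1
G(10) = mex({0, 1, 3}) = 2
G(11) = mex({1, 2, 4}) = 0
G(12) = mex({0, 2, 3}) = 1
G(13) = mex({0, 1, 3, 4}) = 2
G(14) = mex({0, 1, 2, 4}) = 3
Observe that G(8)..G(14) = 0, 1, 2, 0, 1, 2, 3 repeats G(0)..G(6) = 0, 1, 2, 0, 1, 2, 3.
For k >= max(S) = 7, G(k) is determined by the previous 7 values G(k-7)..G(k-1); a window of 7 consecutive values has recurred shifted by 8, so by induction G(k + 8) = G(k) for all k >= 0: the sequence is periodic from the start with period 8.
One period: G(0..7) = 0, 1, 2, 0, 1, 2, 3, 4.
78 mod 8 = 6, so G(78) = G(6) = 3.

3


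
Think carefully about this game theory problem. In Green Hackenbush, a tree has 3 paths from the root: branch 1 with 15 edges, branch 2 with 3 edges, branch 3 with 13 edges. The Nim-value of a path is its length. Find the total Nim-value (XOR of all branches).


The tree has 3 branches from the ground vertex.
In Green Hackenbush, the Nim-value of a simple path of length k is k.
Branch 1: length 15, Nim-value = 15
Branch 2: length 3, Nim-value = 3
Branch 3: length 13, Nim-value = 13
Total Nim-value = XOR of all branch values:
0 XOR 15 = 15
15 XOR 3 = 12
12 XOR 13 = 1
Nim-value of the tree = 1

1


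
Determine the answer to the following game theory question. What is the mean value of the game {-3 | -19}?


Game = {-3 | -19}, a switch {a | b} with numbers a > b.
Its thermograph has left wall a - t and right wall b + t, which meet at t = (a - b)/2, where both equal (a + b)/2. So the mast (mean value) is at (a + b)/2.
Mean = (-3 + (-19))/2 = -22/2 = -11

-11


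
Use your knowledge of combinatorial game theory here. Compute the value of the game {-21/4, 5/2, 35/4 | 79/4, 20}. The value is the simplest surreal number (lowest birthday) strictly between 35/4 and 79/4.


Left options: {-21/4, 5/2, 35/4}, max = 35/4
Right options: {79/4, 20}, min = 79/4
All options are numbers and max(Left) < min(Right), so by the simplicity theorem the value is the simplest (earliest-born) number strictly between 35/4 and 79/4.
Integers 9 through 19 all lie strictly between 35/4 and 79/4.
Among integers, the simplest (lowest birthday = smallest |n|; 0 is born on day 0, +-n on day n) is 9.
No non-integer in the interval can be simpler: if x is a non-integer in the interval, then floor(x) or ceil(x) also lies in the interval (the interval contains an integer), and both are proper prefixes of x's sign expansion, i.e. born earlier. So the game value is 9.
Game value = 9

9


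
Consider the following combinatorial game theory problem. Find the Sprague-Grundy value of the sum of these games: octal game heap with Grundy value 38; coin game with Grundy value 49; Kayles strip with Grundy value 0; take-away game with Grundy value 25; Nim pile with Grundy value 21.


By the Sprague-Grundy theorem, the Grundy value of a sum of games is the XOR of individual Grundy values.
octal game heap: Grundy value = 38. Running XOR: 0 XOR 38 = 38
coin game: Grundy value = 49. Running XOR: 38 XOR 49 = 23
Kayles strip: Grundy value = 0. Running XOR: 23 XOR 0 = 23
take-away game: Grundy value = 25. Running XOR: 23 XOR 25 = 14
Nim pile: Grundy value = 21. Running XOR: 14 XOR 21 = 27
The combined Grundy value is 27.

27


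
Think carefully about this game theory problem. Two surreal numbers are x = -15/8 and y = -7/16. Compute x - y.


x = -15/8, y = -7/16
Converting to common denominator: 16
x = -30/16, y = -7/16
x - y = -15/8 - -7/16 = -23/16

-23/16


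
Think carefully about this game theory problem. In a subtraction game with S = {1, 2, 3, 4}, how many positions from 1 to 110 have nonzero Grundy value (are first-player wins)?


Subtraction set S = {1, 2, 3, 4}, so G(n) = n mod 5.
G(n) = 0 when n is a multiple of 5.
Multiples of 5 in [1, 110]: 22
N-positions (nonzero Grundy) = 110 - 22 = 88

88


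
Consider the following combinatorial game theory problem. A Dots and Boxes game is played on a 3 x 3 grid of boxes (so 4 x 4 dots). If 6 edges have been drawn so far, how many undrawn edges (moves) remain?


Grid: 3 x 3 boxes, i.e. 4 rows and 4 columns of dots.
Horizontal edges: (rows + 1) * cols = 4 * 3 = 12
Vertical edges: rows * (cols + 1) = 3 * 4 = 12
Total edges: 12 + 12 = 24
Edges drawn: 6
Remaining: 24 - 6 = 18

18


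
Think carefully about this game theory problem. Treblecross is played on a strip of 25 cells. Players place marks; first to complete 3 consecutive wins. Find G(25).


Treblecross: place X on empty cells; 3-in-a-row wins.
Playing within two cells of an existing X lets the opponent win at once, so sensible play treats the cells i-2..i+2 around each X as dead. The player left with no safe cell loses, so this is a normal-play take-away game on strips of safe cells.
Placing X at cell i (0-indexed) of a strip of k safe cells leaves independent strips of sizes max(0, i-2) and max(0, k-i-3). Hence G(k) = mex{ G(max(0,i-2)) XOR G(max(0,k-i-3)) : 0 <= i < k }, with G(0) = 0.
G(1): splits (0,0):0^0=0 -> mex({0}) = 1
G(2): splits (0,0):0^0=0 -> mex({0}) = 1
G(3): splits (0,0):0^0=0 -> mex({0}) = 1
G(4): splits (0,1):0^1=1 (0,0):0^0=0 -> mex({0, 1}) = 2
G(5): splits (0,2):0^1=1 (0,1):0^1=1 (0,0):0^0=0 -> mex({0, 1}) = 2
G(6) = mex({1}) = 0
G(7) = mex({0, 1, 2}) = 3
G(8) = mex({0, 1, 2}) = 3
G(9) = mex({0, 2}) = 1
G(10) = mex({0, 2, 3}) = 1
G(11) = mex({0, 3}) = 1
G(12) = mex({1, 3}) = 0
G(13) = mex({0, 1, 2, 3}) = 4
G(14) = mex({0, 1, 2}) = 3
G(15) = mex({0, 1, 2}) = 3
G(16) = mex({0, 1, 2, 4}) = 3
G(17) = mex({0, 1, 3, 4}) = 2
G(18) = mex({0, 1, 3, 4}) = 2
G(19) = mex({0, 1, 3, 5}) = 2
G(20) = mex({0, 1, 2, 3, 5}) = 4
G(21) = mex({0, 1, 2, 3, 5}) = 4
G(22) = mex({1, 2, 6}) = 0
G(23) = mex({0, 1, 2, 3, 4, 6}) = 5
G(24) = mex({0, 1, 2, 3, 4}) = 5
G(25) = mex({0, 1, 3, 4, 7}) = 2
Therefore G(25) = 2.

2


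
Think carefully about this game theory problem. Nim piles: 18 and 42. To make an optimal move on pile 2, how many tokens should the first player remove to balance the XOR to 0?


Piles: 18 and 42
Current XOR: 18 XOR 42 = 56 (non-zero, so this is an N-position).
To make the XOR zero, we need to find a move that balances the piles.
For pile 2 (size 42): target = 42 XOR 56 = 18
We reduce pile 2 from 42 to 18.
Tokens removed: 42 - 18 = 24
Verification: 18 XOR 18 = 0

24


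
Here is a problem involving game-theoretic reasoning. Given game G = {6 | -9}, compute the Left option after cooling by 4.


Original game: {6 | -9} (a switch {a | b} with a > b).
Cooling by t (for t below the temperature (a - b)/2 = 15/2) taxes each move by t: {a | b} cooled by t is {a - t | b + t}.
Cooling amount: t = 4
Cooled Left option: 6 - 4 = 2
Cooled Right option: -9 + 4 = -5
Cooled game: {2 | -5}
Left option = 2

2


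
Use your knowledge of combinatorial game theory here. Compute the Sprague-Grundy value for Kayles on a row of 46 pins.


Kayles: a move removes 1 or 2 adjacent pins from a contiguous row.
Removing pins from a row of k leaves two independent rows (a, b) with a + b = k - 1 (one pin) or a + b = k - 2 (two pins); an end removal gives a = 0.
By Sprague-Grundy, G(k) = mex{ G(a) XOR G(b) } over all these splits. G(0) = 0.
G(1): splits (0,0):0^0=0 -> mex({0}) = 1
G(2): splits (0,1):0^1=1 (0,0):0^0=0 -> mex({0, 1}) = 2
G(3): splits (0,2):0^2=2 (1,1):1^1=0 (0,1):0^1=1 -> mex({0, 1, 2}) = 3
G(4): splits (0,3):0^3=3 (1,2):1^2=3 (0,2):0^2=2 (1,1):1^1=0 -> mex({0, 2, 3}) = 1
G(5): splits (0,4):0^1=1 (1,3):1^3=2 (2,2):2^2=0 (0,3):0^3=3 (1,2):1^2=3 -> mex({0, 1, 2, 3}) = 4
G(6) = mex({0, 1, 2, 4}) = 3
G(7) = mex({0, 1, 3, 4, 5}) = 2
G(8) = mex({0, 2, 3, 5, 6}) = 1
G(9) = mex({0, 1, 2, 3, 6, 7}) = 4
G(10) = mex({0, 1, 3, 4, 5, 7}) = 2
G(11) = mex({0, 1, 2, 3, 4, 5}) = 6
G(12) = mex({0, 1, 2, 3, 5, 6, 7}) = 4
G(13) = mex({0, 2, 3, 4, 6, 7}) = 1
G(14) = mex({0, 1, 4, 5, 6, 7}) = 2
G(15) = mex({0, 1, 2, 3, 4, 5, 6}) = 7
G(16) = mex({0, 2, 3, 5, 6, 7}) = 1
G(17) = mex({0, 1, 2, 3, 5, 6, 7}) = 4
G(18) = mex({0, 1, 2, 4, 5, 6}) = 3
G(19) = mex({0, 1, 3, 4, 5, 7}) = 2
G(20) = mex({0, 2, 3, 4, 5, 6, 7}) = 1
G(21) = mex({0, 1, 2, 3, 5, 6, 7}) = 4
G(22) = mex({0, 1, 2, 3, 4, 5, 7}) = 6
G(23) = mex({0, 1, 2, 3, 4, 5, 6}) = 7
G(24) = mex({0, 1, 2, 3, 5, 6, 7}) = 4
G(25) = mex({0, 2, 3, 4, 6, 7}) = 1
G(26) = mex({0, 1, 3, 4, 5, 6, 7}) = 2
G(27) = mex({0, 1, 2, 3, 4, 5, 6, 7}) = 8
G(28) = mex({0, 1, 2, 3, 4, 6, 7, 8}) = 5
G(29) = mex({0, 1, 2, 3, 5, 6, 7, 8, 9}) = 4
G(30) = mex({0, 1, 2, 3, 4, 5, 6, 9, 10}) = 7
G(31) = mex({0, 1, 3, 4, 5, 7, 10, 11}) = 2
G(32) = mex({0, 2, 3, 4, 5, 6, 7, 9, 11}) = 1
G(33) = mex({0, 1, 2, 3, 4, 5, 6, 7, 9, 12}) = 8
G(34) = mex({0, 1, 2, 3, 4, 5, 7, 8, 11, 12}) = 6
G(35) = mex({0, 1, 2, 3, 4, 5, 6, 8, 9, 10, 11}) = 7
G(36) = mex({0, 1, 2, 3, 5, 6, 7, 9, 10}) = 4
G(37) = mex({0, 2, 3, 4, 6, 7, 9, 10, 11, 12}) = 1
G(38) = mex({0, 1, 3, 4, 5, 6, 7, 9, 10, 11, 12}) = 2
G(39) = mex({0, 1, 2, 4, 5, 6, 7, 9, 10, 12, 14}) = 3
G(40) = mex({0, 2, 3, 4, 6, 7, 11, 12, 14}) = 1
G(41) = mex({0, 1, 2, 3, 5, 6, 7, 9, 10, 11, 12}) = 4
G(42) = mex({0, 1, 2, 3, 4, 5, 6, 9, 10}) = 7
G(43) = mex({0, 1, 3, 4, 5, 7, 9, 10, 12, 15}) = 2
G(44) = mex({0, 2, 3, 4, 5, 6, 7, 9, 10, 12, 15}) = 1
G(45) = mex({0, 1, 2, 3, 4, 5, 6, 7, 9, 10, 12, 14}) = 8
G(46) = mex({0, 1, 3, 4, 5, 7, 8, 11, 12, 14}) = 2
Therefore G(46) = 2.

2


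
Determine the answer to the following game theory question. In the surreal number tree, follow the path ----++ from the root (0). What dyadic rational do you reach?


Sign expansion: ----++
Rule: track bounds (lo, hi), initially (-inf, +inf). On '+', the current value becomes lo and we move to the simplest number in (value, hi): value + 1 if hi = +inf, otherwise the midpoint (value + hi)/2. On '-', the current value becomes hi and we move to value - 1 if lo = -inf, otherwise the midpoint (lo + value)/2.
Start at 0.
Step 1: sign = -, move left. Bounds: (-inf, 0). Value = -1
Step 2: sign = -, move left. Bounds: (-inf, -1). Value = -2
Step 3: sign = -, move left. Bounds: (-inf, -2). Value = -3
Step 4: sign = -, move left. Bounds: (-inf, -3). Value = -4
Step 5: sign = +, move right. Bounds: (-4, -3). Value = -7/2
Step 6: sign = +, move right. Bounds: (-7/2, -3). Value = -13/4
The surreal number with sign expansion ----++ is -13/4.

-13/4


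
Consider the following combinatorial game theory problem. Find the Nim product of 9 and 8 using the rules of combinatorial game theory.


Nim multiplication is bilinear over XOR: (u XOR v) * w = (u*w) XOR (v*w).
So we split each operand into its bit components and XOR the pairwise Nim products.
9 = 1 + 8 (as XOR of powers of 2).
8 = 8 (as XOR of powers of 2).
Using the standard Nim-product table on single bits:
  2*2 = 3,   2*4 = 8,   2*8 = 12,
  4*4 = 6,   4*8 = 11,  8*8 = 13,
and  1*x = x (identity), k*l = l*k (commutative).
Pairwise Nim products:
  1 * 8 = 8
  8 * 8 = 13
XOR them: 8 XOR 13 = 5.
Result: 9 * 8 = 5 (in Nim).

5


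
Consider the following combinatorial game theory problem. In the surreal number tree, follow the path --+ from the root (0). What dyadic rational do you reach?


Sign expansion: --+
Rule: track bounds (lo, hi), initially (-inf, +inf). On '+', the current value becomes lo and we move to the simplest number in (value, hi): value + 1 if hi = +inf, otherwise the midpoint (value + hi)/2. On '-', the current value becomes hi and we move to value - 1 if lo = -inf, otherwise the midpoint (lo + value)/2.
Start at 0.
Step 1: sign = -, move left. Bounds: (-inf, 0). Value = -1
Step 2: sign = -, move left. Bounds: (-inf, -1). Value = -2
Step 3: sign = +, move right. Bounds: (-2, -1). Value = -3/2
The surreal number with sign expansion --+ is -3/2.

-3/2


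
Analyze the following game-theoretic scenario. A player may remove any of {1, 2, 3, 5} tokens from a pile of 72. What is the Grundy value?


The subtraction set is S = {1, 2, 3, 5}.
G(k) = mex{ G(k - s) : s in S, s <= k }. We compute iteratively: G(0) = 0.
G(1) = mex({0}) = 1
G(2) = mex({0, 1}) = 2
G(3) = mex({0, 1, 2}) = 3
G(4) = mex({1, 2, 3}) = 0
G(5) = mex({0, 2, 3}) = 1
G(6) = mex({0, 1, 3}) = 2
G(7) = mex({0, 1, 2}) = 3
G(8) = mex({1, 2, 3}) = 0
Observe that G(4)..G(8) = 0, 1, 2, 3, 0 repeats G(0)..G(4) = 0, 1, 2, 3, 0.
For k >= max(S) = 5, G(k) is determined by the previous 5 values G(k-5)..G(k-1); a window of 5 consecutive values has recurred shifted by 4, so by induction G(k + 4) = G(k) for all k >= 0: the sequence is periodic from the start with period 4.
One period: G(0..3) = 0, 1, 2, 3.
72 mod 4 = 0, so G(72) = G(0) = 0.

0


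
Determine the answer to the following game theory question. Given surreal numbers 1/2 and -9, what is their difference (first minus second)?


x = 1/2, y = -9
Converting to common denominator: 2
x = 1/2, y = -18/2
x - y = 1/2 - -9 = 19/2

19/2


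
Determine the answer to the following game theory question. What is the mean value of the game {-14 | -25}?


Game = {-14 | -25}, a switch {a | b} with numbers a > b.
Its thermograph has left wall a - t and right wall b + t, which meet at t = (a - b)/2, where both equal (a + b)/2. So the mast (mean value) is at (a + b)/2.
Mean = (-14 + (-25))/2 = -39/2 = -39/2

-39/2


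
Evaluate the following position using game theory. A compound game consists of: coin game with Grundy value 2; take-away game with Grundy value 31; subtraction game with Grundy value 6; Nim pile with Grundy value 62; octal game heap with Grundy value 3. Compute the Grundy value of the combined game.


By the Sprague-Grundy theorem, the Grundy value of a sum of games is the XOR of individual Grundy values.
coin game: Grundy value = 2. Running XOR: 0 XOR 2 = 2
take-away game: Grundy value = 31. Running XOR: 2 XOR 31 = 29
subtraction game: Grundy value = 6. Running XOR: 29 XOR 6 = 27
Nim pile: Grundy value = 62. Running XOR: 27 XOR 62 = 37
octal game heap: Grundy value = 3. Running XOR: 37 XOR 3 = 38
The combined Grundy value is 38.

38


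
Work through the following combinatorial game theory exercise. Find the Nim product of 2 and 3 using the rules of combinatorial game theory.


Nim multiplication is bilinear over XOR: (u XOR v) * w = (u*w) XOR (v*w).
So we split each operand into its bit components and XOR the pairwise Nim products.
2 = 2 (as XOR of powers of 2).
3 = 1 + 2 (as XOR of powers of 2).
Using the standard Nim-product table on single bits:
  2*2 = 3,   2*4 = 8,   2*8 = 12,
  4*4 = 6,   4*8 = 11,  8*8 = 13,
and  1*x = x (identity), k*l = l*k (commutative).
Pairwise Nim products:
  2 * 1 = 2
  2 * 2 = 3
XOR them: 2 XOR 3 = 1.
Result: 2 * 3 = 1 (in Nim).

1


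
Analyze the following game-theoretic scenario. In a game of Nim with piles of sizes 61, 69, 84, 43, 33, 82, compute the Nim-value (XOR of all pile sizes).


We need the XOR (exclusive or) of all pile sizes.
After XOR-ing pile 1 (size 61): 0 XOR 61 = 61
After XOR-ing pile 2 (size 69): 61 XOR 69 = 120
After XOR-ing pile 3 (size 84): 120 XOR 84 = 44
After XOR-ing pile 4 (size 43): 44 XOR 43 = 7
After XOR-ing pile 5 (size 33): 7 XOR 33 = 38
After XOR-ing pile 6 (size 82): 38 XOR 82 = 116
The Nim-value of this position is 116.

116


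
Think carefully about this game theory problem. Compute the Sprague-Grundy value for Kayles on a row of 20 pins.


Kayles: a move removes 1 or 2 adjacent pins from a contiguous row.
Removing pins from a row of k leaves two independent rows (a, b) with a + b = k - 1 (one pin) or a + b = k - 2 (two pins); an end removal gives a = 0.
By Sprague-Grundy, G(k) = mex{ G(a) XOR G(b) } over all these splits. G(0) = 0.
G(1): splits (0,0):0^0=0 -> mex({0}) = 1
G(2): splits (0,1):0^1=1 (0,0):0^0=0 -> mex({0, 1}) = 2
G(3): splits (0,2):0^2=2 (1,1):1^1=0 (0,1):0^1=1 -> mex({0, 1, 2}) = 3
G(4): splits (0,3):0^3=3 (1,2):1^2=3 (0,2):0^2=2 (1,1):1^1=0 -> mex({0, 2, 3}) = 1
G(5): splits (0,4):0^1=1 (1,3):1^3=2 (2,2):2^2=0 (0,3):0^3=3 (1,2):1^2=3 -> mex({0, 1, 2, 3}) = 4
G(6) = mex({0, 1, 2, 4}) = 3
G(7) = mex({0, 1, 3, 4, 5}) = 2
G(8) = mex({0, 2, 3, 5, 6}) = 1
G(9) = mex({0, 1, 2, 3, 6, 7}) = 4
G(10) = mex({0, 1, 3, 4, 5, 7}) = 2
G(11) = mex({0, 1, 2, 3, 4, 5}) = 6
G(12) = mex({0, 1, 2, 3, 5, 6, 7}) = 4
G(13) = mex({0, 2, 3, 4, 6, 7}) = 1
G(14) = mex({0, 1, 4, 5, 6, 7}) = 2
G(15) = mex({0, 1, 2, 3, 4, 5, 6}) = 7
G(16) = mex({0, 2, 3, 5, 6, 7}) = 1
G(17) = mex({0, 1, 2, 3, 5, 6, 7}) = 4
G(18) = mex({0, 1, 2, 4, 5, 6}) = 3
G(19) = mex({0, 1, 3, 4, 5, 7}) = 2
G(20) = mex({0, 2, 3, 4, 5, 6, 7}) = 1
Therefore G(20) = 1.

1


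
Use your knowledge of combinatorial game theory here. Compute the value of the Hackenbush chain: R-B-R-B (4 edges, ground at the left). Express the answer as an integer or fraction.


Edges (from ground): R-B-R-B
By Berlekamp's sign-expansion rule, a Blue-Red Hackenbush stalk has the value of the surreal number whose sign sequence is the edge sequence with B -> + and R -> -.
Sign sequence: -+-+
Trace the sign expansion in the surreal number tree, starting from 0:
Edge 1: R (sign -) -> bounds (-inf, 0), value = -1
Edge 2: B (sign +) -> bounds (-1, 0), value = -1/2
Edge 3: R (sign -) -> bounds (-1, -1/2), value = -3/4
Edge 4: B (sign +) -> bounds (-3/4, -1/2), value = -5/8
Game value = -5/8

-5/8


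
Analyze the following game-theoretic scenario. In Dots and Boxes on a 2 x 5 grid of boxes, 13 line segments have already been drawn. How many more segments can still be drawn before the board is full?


Grid: 2 x 5 boxes, i.e. 3 rows and 6 columns of dots.
Horizontal edges: (rows + 1) * cols = 3 * 5 = 15
Vertical edges: rows * (cols + 1) = 2 * 6 = 12
Total edges: 15 + 12 = 27
Edges drawn: 13
Remaining: 27 - 13 = 14

14


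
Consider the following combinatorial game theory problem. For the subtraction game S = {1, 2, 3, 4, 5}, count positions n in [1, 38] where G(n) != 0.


Subtraction set S = {1, 2, 3, 4, 5}, so G(n) = n mod 6.
G(n) = 0 when n is a multiple of 6.
Multiples of 6 in [1, 38]: 6
N-positions (nonzero Grundy) = 38 - 6 = 32

32


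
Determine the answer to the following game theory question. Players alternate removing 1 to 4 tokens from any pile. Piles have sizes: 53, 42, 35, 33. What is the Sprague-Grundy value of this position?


Subtraction set: {1, 2, 3, 4}
For this subtraction set, G(n) = n mod 5 (period = max + 1 = 5).
Pile 1 (size 53): G(53) = 53 mod 5 = 3
Pile 2 (size 42): G(42) = 42 mod 5 = 2
Pile 3 (size 35): G(35) = 35 mod 5 = 0
Pile 4 (size 33): G(33) = 33 mod 5 = 3
Total Grundy value = XOR of all: 3 XOR 2 XOR 0 XOR 3 = 2

2


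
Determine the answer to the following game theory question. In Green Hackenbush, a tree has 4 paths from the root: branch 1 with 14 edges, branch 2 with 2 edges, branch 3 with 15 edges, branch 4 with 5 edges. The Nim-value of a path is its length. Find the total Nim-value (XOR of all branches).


The tree has 4 branches from the ground vertex.
In Green Hackenbush, the Nim-value of a simple path of length k is k.
Branch 1: length 14, Nim-value = 14
Branch 2: length 2, Nim-value = 2
Branch 3: length 15, Nim-value = 15
Branch 4: length 5, Nim-value = 5
Total Nim-value = XOR of all branch values:
0 XOR 14 = 14
14 XOR 2 = 12
12 XOR 15 = 3
3 XOR 5 = 6
Nim-value of the tree = 6

6


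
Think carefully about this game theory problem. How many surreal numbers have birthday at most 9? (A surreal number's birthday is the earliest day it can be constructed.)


Day 0: {|} = 0 is born. Count = 1.
Day n: the number of surreal numbers born by day n is 2^(n+1) - 1.
By day 0: 2^1 - 1 = 1
By day 1: 2^2 - 1 = 3
By day 2: 2^3 - 1 = 7
By day 3: 2^4 - 1 = 15
By day 4: 2^5 - 1 = 31
By day 5: 2^6 - 1 = 63
By day 6: 2^7 - 1 = 127
By day 7: 2^8 - 1 = 255
By day 8: 2^9 - 1 = 511
By day 9: 2^10 - 1 = 1023
By day 9: 1023 surreal numbers.

1023


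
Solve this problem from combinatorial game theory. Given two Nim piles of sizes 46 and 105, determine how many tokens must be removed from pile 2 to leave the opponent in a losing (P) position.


Piles: 46 and 105
Current XOR: 46 XOR 105 = 71 (non-zero, so this is an N-position).
To make the XOR zero, we need to find a move that balances the piles.
For pile 2 (size 105): target = 105 XOR 71 = 46
We reduce pile 2 from 105 to 46.
Tokens removed: 105 - 46 = 59
Verification: 46 XOR 46 = 0

59


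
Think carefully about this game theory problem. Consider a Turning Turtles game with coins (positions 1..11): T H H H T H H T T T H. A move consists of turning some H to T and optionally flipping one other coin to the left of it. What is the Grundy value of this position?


Coins: T H H H T H H T T T H
Key fact: a single head at position k behaves exactly like a Nim heap of size k (turning it to T and optionally flipping a coin at j < k corresponds to moving the heap from k to j, or to 0), and heads combine as a disjunctive sum (two heads at the same place would cancel, matching j XOR j = 0). So the Nim-value is the XOR of the 1-indexed positions of the heads.
Face-up positions (1-indexed): [2, 3, 4, 6, 7, 11]
XOR 0 with 2: 0 XOR 2 = 2
XOR 2 with 3: 2 XOR 3 = 1
XOR 1 with 4: 1 XOR 4 = 5
XOR 5 with 6: 5 XOR 6 = 3
XOR 3 with 7: 3 XOR 7 = 4
XOR 4 with 11: 4 XOR 11 = 15
Nim-value = 15

15


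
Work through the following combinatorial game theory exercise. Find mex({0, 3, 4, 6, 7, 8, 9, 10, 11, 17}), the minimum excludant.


Set = {0, 3, 4, 6, 7, 8, 9, 10, 11, 17}
0 is in the set.
1 is NOT in the set. This is the mex.
mex = 1

1


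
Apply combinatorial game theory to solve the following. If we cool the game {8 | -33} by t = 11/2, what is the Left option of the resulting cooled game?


Original game: {8 | -33} (a switch {a | b} with a > b).
Cooling by t (for t below the temperature (a - b)/2 = 41/2) taxes each move by t: {a | b} cooled by t is {a - t | b + t}.
Cooling amount: t = 11/2
Cooled Left option: 8 - 11/2 = 5/2
Cooled Right option: -33 + 11/2 = -55/2
Cooled game: {5/2 | -55/2}
Left option = 5/2

5/2


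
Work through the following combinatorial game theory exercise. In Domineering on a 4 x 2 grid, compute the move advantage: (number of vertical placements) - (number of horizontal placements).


Board is 4 x 2 (rows x cols).
Left (vertical) placements: (rows-1) * cols = 3 * 2 = 6
Right (horizontal) placements: rows * (cols-1) = 4 * 1 = 4
Advantage = Left - Right = 6 - 4 = 2

2


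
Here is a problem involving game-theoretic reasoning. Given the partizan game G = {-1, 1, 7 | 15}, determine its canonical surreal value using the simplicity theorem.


Left options: {-1, 1, 7}, max = 7
Right options: {15}, min = 15
All options are numbers and max(Left) < min(Right), so by the simplicity theorem the value is the simplest (earliest-born) number strictly between 7 and 15.
Integers 8 through 14 all lie strictly between 7 and 15.
Among integers, the simplest (lowest birthday = smallest |n|; 0 is born on day 0, +-n on day n) is 8.
No non-integer in the interval can be simpler: if x is a non-integer in the interval, then floor(x) or ceil(x) also lies in the interval (the interval contains an integer), and both are proper prefixes of x's sign expansion, i.e. born earlier. So the game value is 8.
Game value = 8

8


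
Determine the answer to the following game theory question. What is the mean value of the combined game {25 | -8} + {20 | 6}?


G1 = {25 | -8}, G2 = {20 | 6}
Each is a switch {a | b} with numbers a > b; its mean value is (a + b)/2, and mean value is additive over game sums: m(G1 + G2) = m(G1) + m(G2).
Mean of G1 = (25 + (-8))/2 = 17/2 = 17/2
Mean of G2 = (20 + (6))/2 = 26/2 = 13
Mean of G1 + G2 = 17/2 + 13 = 43/2

43/2


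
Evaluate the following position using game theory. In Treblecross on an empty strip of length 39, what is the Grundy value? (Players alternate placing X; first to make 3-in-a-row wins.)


Treblecross: place X on empty cells; 3-in-a-row wins.
Playing within two cells of an existing X lets the opponent win at once, so sensible play treats the cells i-2..i+2 around each X as dead. The player left with no safe cell loses, so this is a normal-play take-away game on strips of safe cells.
Placing X at cell i (0-indexed) of a strip of k safe cells leaves independent strips of sizes max(0, i-2) and max(0, k-i-3). Hence G(k) = mex{ G(max(0,i-2)) XOR G(max(0,k-i-3)) : 0 <= i < k }, with G(0) = 0.
G(1): splits (0,0):0^0=0 -> mex({0}) = 1
G(2): splits (0,0):0^0=0 -> mex({0}) = 1
G(3): splits (0,0):0^0=0 -> mex({0}) = 1
G(4): splits (0,1):0^1=1 (0,0):0^0=0 -> mex({0, 1}) = 2
G(5): splits (0,2):0^1=1 (0,1):0^1=1 (0,0):0^0=0 -> mex({0, 1}) = 2
G(6) = mex({1}) = 0
G(7) = mex({0, 1, 2}) = 3
G(8) = mex({0, 1, 2}) = 3
G(9) = mex({0, 2}) = 1
G(10) = mex({0, 2, 3}) = 1
G(11) = mex({0, 3}) = 1
G(12) = mex({1, 3}) = 0
G(13) = mex({0, 1, 2, 3}) = 4
G(14) = mex({0, 1, 2}) = 3
G(15) = mex({0, 1, 2}) = 3
G(16) = mex({0, 1, 2, 4}) = 3
G(17) = mex({0, 1, 3, 4}) = 2
G(18) = mex({0, 1, 3, 4}) = 2
G(19) = mex({0, 1, 3, 5}) = 2
G(20) = mex({0, 1, 2, 3, 5}) = 4
G(21) = mex({0, 1, 2, 3, 5}) = 4
G(22) = mex({1, 2, 6}) = 0
G(23) = mex({0, 1, 2, 3, 4, 6}) = 5
G(24) = mex({0, 1, 2, 3, 4}) = 5
G(25) = mex({0, 1, 3, 4, 7}) = 2
G(26) = mex({0, 1, 3, 4, 5, 7}) = 2
G(27) = mex({0, 1, 3, 5}) = 2
G(28) = mex({0, 1, 2, 5}) = 3
G(29) = mex({0, 1, 2, 4, 5, 6}) = 3
G(30) = mex({1, 2, 4, 6}) = 0
G(31) = mex({0, 1, 2, 3, 4, 6}) = 5
G(32) = mex({1, 2, 3, 4, 7}) = 0
G(33) = mex({0, 3, 7}) = 1
G(34) = mex({0, 2, 3, 5, 7}) = 1
G(35) = mex({0, 2, 3, 5, 6}) = 1
G(36) = mex({0, 1, 2, 5, 6}) = 3
G(37) = mex({0, 1, 2, 4, 5, 6}) = 3
G(38) = mex({0, 1, 2, 4}) = 3
G(39) = mex({0, 1, 2, 3, 4, 7}) = 5
Therefore G(39) = 5.

5


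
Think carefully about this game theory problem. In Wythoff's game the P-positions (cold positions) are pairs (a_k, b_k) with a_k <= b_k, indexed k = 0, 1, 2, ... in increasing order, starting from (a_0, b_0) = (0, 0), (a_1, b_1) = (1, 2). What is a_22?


By Wythoff's theorem, a_k = floor(k * phi) and b_k = floor(k * phi^2) = a_k + k, where phi = (1 + sqrt(5))/2 is the golden ratio.
phi = (1 + sqrt(5))/2 = 1.618034
k = 22
k * phi = 22 * 1.618034 = 35.596748
a_22 = floor(k * phi) = 35

35
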